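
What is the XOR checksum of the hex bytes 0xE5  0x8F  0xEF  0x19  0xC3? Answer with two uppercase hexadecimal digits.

XOR the bytes together:
  start with 0xE5
  0xE5 ⊕ 0x8F = 0x6A
  0x6A ⊕ 0xEF = 0x85
  0x85 ⊕ 0x19 = 0x9C
  0x9C ⊕ 0xC3 = 0x5F

5F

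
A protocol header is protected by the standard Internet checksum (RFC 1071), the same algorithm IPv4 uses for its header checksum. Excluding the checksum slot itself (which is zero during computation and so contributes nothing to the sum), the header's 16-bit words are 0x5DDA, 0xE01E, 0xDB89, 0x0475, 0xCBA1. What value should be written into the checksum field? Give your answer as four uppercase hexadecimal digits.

One's-complement addition (fold any carry out of bit 15 back into bit 0):
  0x5DDA + 0xE01E = 0x13DF8 → wrap carry → 0x3DF9
  0x3DF9 + 0xDB89 = 0x11982 → wrap carry → 0x1983
  0x1983 + 0x0475 = 0x01DF8
  0x1DF8 + 0xCBA1 = 0x0E999
One's-complement sum = 0xE999.
Checksum = ~0xE999 & 0xFFFF = 0x1666.

1666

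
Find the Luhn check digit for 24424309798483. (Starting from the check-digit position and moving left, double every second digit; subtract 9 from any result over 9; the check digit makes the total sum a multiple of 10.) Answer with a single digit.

Partial digits right→left: 3 8 4 8 9 7 9 0 3 4 2 4 4 2
Double every second digit counting from the check-digit position (so the 1st, 3rd, 5th, ... of the partial from the right).
  doubled (with −9 where >9): 6 8 9 9 6 4 8 → sum 50
  kept as-is: 8 8 7 0 4 4 2 → sum 33
Total = 50 + 33 = 83.
Check digit = (10 − (83 mod 10)) mod 10 = 7.

7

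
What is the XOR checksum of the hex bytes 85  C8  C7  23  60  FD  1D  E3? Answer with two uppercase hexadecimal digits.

XOR the bytes together:
  start with 0x85
  0x85 ⊕ 0xC8 = 0x4D
  0x4D ⊕ 0xC7 = 0x8A
  0x8A ⊕ 0x23 = 0xA9
  0xA9 ⊕ 0x60 = 0xC9
  0xC9 ⊕ 0xFD = 0x34
  0x34 ⊕ 0x1D = 0x29
  0x29 ⊕ 0xE3 = 0xCA

CA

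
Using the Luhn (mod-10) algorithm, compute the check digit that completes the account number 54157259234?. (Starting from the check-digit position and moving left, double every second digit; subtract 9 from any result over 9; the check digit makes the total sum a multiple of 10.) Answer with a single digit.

6

Partial digits right→left: 4 3 2 9 5 2 7 5 1 4 5
Double every second digit counting from the check-digit position (so the 1st, 3rd, 5th, ... of the partial from the right).
  doubled (with −9 where >9): 8 4 1 5 2 1 → sum 21
  kept as-is: 3 9 2 5 4 → sum 23
Total = 21 + 23 = 44.
Check digit = (10 − (44 mod 10)) mod 10 = 6.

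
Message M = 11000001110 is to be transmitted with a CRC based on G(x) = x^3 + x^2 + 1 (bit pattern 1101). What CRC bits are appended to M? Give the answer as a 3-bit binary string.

111

Append 3 zeros: 11000001110000. Divide by 1101 (XOR where the leading bit is 1):
  pos 0: 1100 XOR 1101 = 0001
  pos 3: 1000 XOR 1101 = 0101
  pos 4: 1011 XOR 1101 = 0110
  pos 5: 1101 XOR 1101 = 0000
  pos 9: 1000 XOR 1101 = 0101
  pos 10: 1010 XOR 1101 = 0111
Remainder (last 3 bits) = 111. This is the CRC / FCS.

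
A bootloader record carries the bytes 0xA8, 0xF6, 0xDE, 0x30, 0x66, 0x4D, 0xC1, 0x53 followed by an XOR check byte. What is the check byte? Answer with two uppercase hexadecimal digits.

XOR the bytes together:
  start with 0xA8
  0xA8 ⊕ 0xF6 = 0x5E
  0x5E ⊕ 0xDE = 0x80
  0x80 ⊕ 0x30 = 0xB0
  0xB0 ⊕ 0x66 = 0xD6
  0xD6 ⊕ 0x4D = 0x9B
  0x9B ⊕ 0xC1 = 0x5A
  0x5A ⊕ 0x53 = 0x09

09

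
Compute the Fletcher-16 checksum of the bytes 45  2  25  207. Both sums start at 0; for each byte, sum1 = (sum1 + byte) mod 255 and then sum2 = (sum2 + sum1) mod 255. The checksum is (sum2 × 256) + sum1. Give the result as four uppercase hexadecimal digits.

BC18

Running sums (mod 255):
  after byte 0 (45): sum1=45, sum2=45
  after byte 1 (2): sum1=47, sum2=92
  after byte 2 (25): sum1=72, sum2=164
  after byte 3 (207): sum1=24, sum2=188
Checksum = sum2·256 + sum1 = 188·256 + 24 = 48152 = 0xBC18.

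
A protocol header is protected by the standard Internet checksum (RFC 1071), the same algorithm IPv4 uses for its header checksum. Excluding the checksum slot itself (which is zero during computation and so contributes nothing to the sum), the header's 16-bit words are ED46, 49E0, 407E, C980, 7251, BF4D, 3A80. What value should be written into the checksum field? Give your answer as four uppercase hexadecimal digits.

One's-complement addition (fold any carry out of bit 15 back into bit 0):
  0xED46 + 0x49E0 = 0x13726 → wrap carry → 0x3727
  0x3727 + 0x407E = 0x077A5
  0x77A5 + 0xC980 = 0x14125 → wrap carry → 0x4126
  0x4126 + 0x7251 = 0x0B377
  0xB377 + 0xBF4D = 0x172C4 → wrap carry → 0x72C5
  0x72C5 + 0x3A80 = 0x0AD45
One's-complement sum = 0xAD45.
Checksum = ~0xAD45 & 0xFFFF = 0x52BA.

52BA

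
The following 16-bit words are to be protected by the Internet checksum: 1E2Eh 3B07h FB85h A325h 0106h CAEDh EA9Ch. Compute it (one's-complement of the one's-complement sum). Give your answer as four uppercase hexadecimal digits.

One's-complement addition (fold any carry out of bit 15 back into bit 0):
  0x1E2E + 0x3B07 = 0x05935
  0x5935 + 0xFB85 = 0x154BA → wrap carry → 0x54BB
  0x54BB + 0xA325 = 0x0F7E0
  0xF7E0 + 0x0106 = 0x0F8E6
  0xF8E6 + 0xCAED = 0x1C3D3 → wrap carry → 0xC3D4
  0xC3D4 + 0xEA9C = 0x1AE70 → wrap carry → 0xAE71
One's-complement sum = 0xAE71.
Checksum = ~0xAE71 & 0xFFFF = 0x518E.

518E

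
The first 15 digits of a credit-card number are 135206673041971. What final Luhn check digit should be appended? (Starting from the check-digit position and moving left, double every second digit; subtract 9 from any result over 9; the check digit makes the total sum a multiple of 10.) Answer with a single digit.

3

Partial digits right→left: 1 7 9 1 4 0 3 7 6 6 0 2 5 3 1
Double every second digit counting from the check-digit position (so the 1st, 3rd, 5th, ... of the partial from the right).
  doubled (with −9 where >9): 2 9 8 6 3 0 1 2 → sum 31
  kept as-is: 7 1 0 7 6 2 3 → sum 26
Total = 31 + 26 = 57.
Check digit = (10 − (57 mod 10)) mod 10 = 3.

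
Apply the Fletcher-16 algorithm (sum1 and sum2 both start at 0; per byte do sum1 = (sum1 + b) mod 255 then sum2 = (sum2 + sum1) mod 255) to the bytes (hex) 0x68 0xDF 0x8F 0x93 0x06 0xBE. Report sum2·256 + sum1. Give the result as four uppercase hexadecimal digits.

Running sums (mod 255):
  after byte 0 (0x68): sum1=104, sum2=104
  after byte 1 (0xDF): sum1=72, sum2=176
  after byte 2 (0x8F): sum1=215, sum2=136
  after byte 3 (0x93): sum1=107, sum2=243
  after byte 4 (0x06): sum1=113, sum2=101
  after byte 5 (0xBE): sum1=48, sum2=149
Checksum = sum2·256 + sum1 = 149·256 + 48 = 38192 = 0x9530.

9530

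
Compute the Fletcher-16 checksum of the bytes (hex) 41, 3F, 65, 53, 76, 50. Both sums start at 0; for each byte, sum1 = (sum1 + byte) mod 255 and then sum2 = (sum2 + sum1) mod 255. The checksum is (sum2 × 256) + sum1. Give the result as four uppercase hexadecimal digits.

Running sums (mod 255):
  after byte 0 (41): sum1=65, sum2=65
  after byte 1 (3F): sum1=128, sum2=193
  after byte 2 (65): sum1=229, sum2=167
  after byte 3 (53): sum1=57, sum2=224
  after byte 4 (76): sum1=175, sum2=144
  after byte 5 (50): sum1=0, sum2=144
Checksum = sum2·256 + sum1 = 144·256 + 0 = 36864 = 0x9000.

9000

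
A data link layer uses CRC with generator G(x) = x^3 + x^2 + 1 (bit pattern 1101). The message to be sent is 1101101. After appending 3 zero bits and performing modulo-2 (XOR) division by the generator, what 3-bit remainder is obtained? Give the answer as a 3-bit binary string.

110

Append 3 zeros: 1101101000. Divide by 1101 (XOR where the leading bit is 1):
  pos 0: 1101 XOR 1101 = 0000
  pos 4: 1010 XOR 1101 = 0111
  pos 5: 1110 XOR 1101 = 0011
Remainder (last 3 bits) = 110. This is the CRC / FCS.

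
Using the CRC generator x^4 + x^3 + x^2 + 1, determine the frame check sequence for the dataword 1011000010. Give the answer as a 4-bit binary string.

1100

Append 4 zeros: 10110000100000. Divide by 11101 (XOR where the leading bit is 1):
  pos 0: 10110 XOR 11101 = 01011
  pos 1: 10110 XOR 11101 = 01011
  pos 2: 10110 XOR 11101 = 01011
  pos 3: 10110 XOR 11101 = 01011
  pos 4: 10111 XOR 11101 = 01010
  pos 5: 10100 XOR 11101 = 01001
  pos 6: 10010 XOR 11101 = 01111
  pos 7: 11110 XOR 11101 = 00011
Remainder (last 4 bits) = 1100. This is the CRC / FCS.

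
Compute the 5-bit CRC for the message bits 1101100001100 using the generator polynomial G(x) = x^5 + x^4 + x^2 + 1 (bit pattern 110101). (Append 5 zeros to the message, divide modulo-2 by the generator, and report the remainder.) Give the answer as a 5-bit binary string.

Append 5 zeros: 110110000110000000. Divide by 110101 (XOR where the leading bit is 1):
  pos 0: 110110 XOR 110101 = 000011
  pos 4: 110001 XOR 110101 = 000100
  pos 7: 100100 XOR 110101 = 010001
  pos 8: 100010 XOR 110101 = 010111
  pos 9: 101110 XOR 110101 = 011011
  pos 10: 110110 XOR 110101 = 000011
Remainder (last 5 bits) = 01100. This is the CRC / FCS.

01100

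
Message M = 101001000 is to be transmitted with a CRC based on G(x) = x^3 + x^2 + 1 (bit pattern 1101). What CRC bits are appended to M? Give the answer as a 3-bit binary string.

Append 3 zeros: 101001000000. Divide by 1101 (XOR where the leading bit is 1):
  pos 0: 1010 XOR 1101 = 0111
  pos 1: 1110 XOR 1101 = 0011
  pos 3: 1110 XOR 1101 = 0011
  pos 5: 1100 XOR 1101 = 0001
  pos 8: 1000 XOR 1101 = 0101
Remainder (last 3 bits) = 101. This is the CRC / FCS.

101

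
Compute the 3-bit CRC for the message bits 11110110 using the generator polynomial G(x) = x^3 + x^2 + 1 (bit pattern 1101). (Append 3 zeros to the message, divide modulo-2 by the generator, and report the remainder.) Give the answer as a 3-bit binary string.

Append 3 zeros: 11110110000. Divide by 1101 (XOR where the leading bit is 1):
  pos 0: 1111 XOR 1101 = 0010
  pos 2: 1001 XOR 1101 = 0100
  pos 3: 1001 XOR 1101 = 0100
  pos 4: 1000 XOR 1101 = 0101
  pos 5: 1010 XOR 1101 = 0111
  pos 6: 1110 XOR 1101 = 0011
Remainder (last 3 bits) = 110. This is the CRC / FCS.

110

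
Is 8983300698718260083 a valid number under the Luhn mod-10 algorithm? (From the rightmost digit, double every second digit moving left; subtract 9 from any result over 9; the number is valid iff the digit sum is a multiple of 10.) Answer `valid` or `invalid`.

From the right, keep odd positions and double even positions (subtract 9 from any doubled value over 9):
  doubled (positions 2,4,...): 7 0 4 2 7 3 0 6 9 → sum 38
  kept (positions 1,3,...): 3 0 6 8 7 9 0 3 8 8 → sum 52
Total = 90.
90 mod 10 = 0, so the number is valid.

valid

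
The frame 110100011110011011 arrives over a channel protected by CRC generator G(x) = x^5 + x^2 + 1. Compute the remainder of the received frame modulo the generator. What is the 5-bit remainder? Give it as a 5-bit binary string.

Modulo-2 division of 110100011110011011 by 100101:
  pos 0: 110100 XOR 100101 = 010001
  pos 1: 100010 XOR 100101 = 000111
  pos 4: 111111 XOR 100101 = 011010
  pos 5: 110101 XOR 100101 = 010000
  pos 6: 100000 XOR 100101 = 000101
  pos 9: 101011 XOR 100101 = 001110
  pos 11: 111001 XOR 100101 = 011100
  pos 12: 111001 XOR 100101 = 011100
Remainder = 11100 (nonzero — an error is detected).

11100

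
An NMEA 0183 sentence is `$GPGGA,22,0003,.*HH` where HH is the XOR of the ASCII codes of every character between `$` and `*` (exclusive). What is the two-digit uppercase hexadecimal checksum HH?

57

XOR the ASCII codes of the payload characters:
  'G' = 0x47 → acc = 0x47
  'P' = 0x50 → acc = 0x17
  'G' = 0x47 → acc = 0x50
  'G' = 0x47 → acc = 0x17
  'A' = 0x41 → acc = 0x56
  ',' = 0x2C → acc = 0x7A
  '2' = 0x32 → acc = 0x48
  '2' = 0x32 → acc = 0x7A
  ',' = 0x2C → acc = 0x56
  '0' = 0x30 → acc = 0x66
  '0' = 0x30 → acc = 0x56
  '0' = 0x30 → acc = 0x66
  '3' = 0x33 → acc = 0x55
  ',' = 0x2C → acc = 0x79
  '.' = 0x2E → acc = 0x57
Checksum = 0x57.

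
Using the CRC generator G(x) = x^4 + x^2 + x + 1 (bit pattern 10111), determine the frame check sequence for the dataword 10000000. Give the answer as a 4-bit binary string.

0111

Append 4 zeros: 100000000000. Divide by 10111 (XOR where the leading bit is 1):
  pos 0: 10000 XOR 10111 = 00111
  pos 2: 11100 XOR 10111 = 01011
  pos 3: 10110 XOR 10111 = 00001
  pos 7: 10000 XOR 10111 = 00111
Remainder (last 4 bits) = 0111. This is the CRC / FCS.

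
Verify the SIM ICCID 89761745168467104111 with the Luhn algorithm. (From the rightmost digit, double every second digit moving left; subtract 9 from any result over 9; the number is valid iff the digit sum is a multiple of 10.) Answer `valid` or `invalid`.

invalid

From the right, keep odd positions and double even positions (subtract 9 from any doubled value over 9):
  doubled (positions 2,4,...): 2 8 2 3 7 2 8 2 5 7 → sum 46
  kept (positions 1,3,...): 1 1 0 7 4 6 5 7 6 9 → sum 46
Total = 92.
92 mod 10 = 2, so the number is invalid.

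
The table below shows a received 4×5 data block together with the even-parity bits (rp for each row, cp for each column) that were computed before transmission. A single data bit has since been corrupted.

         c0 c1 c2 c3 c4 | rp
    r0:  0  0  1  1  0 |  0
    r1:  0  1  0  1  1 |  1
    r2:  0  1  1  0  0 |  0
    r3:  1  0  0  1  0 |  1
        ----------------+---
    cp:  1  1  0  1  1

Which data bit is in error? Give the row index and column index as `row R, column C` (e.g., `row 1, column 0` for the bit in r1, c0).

Recompute each row's even parity and compare to rp:
  r0: data parity 0, sent rp 0 → ok
  r1: data parity 1, sent rp 1 → ok
  r2: data parity 0, sent rp 0 → ok
  r3: data parity 0, sent rp 1 → mismatch
Recompute each column's even parity and compare to cp:
  c0: data parity 1, sent cp 1 → ok
  c1: data parity 0, sent cp 1 → mismatch
  c2: data parity 0, sent cp 0 → ok
  c3: data parity 1, sent cp 1 → ok
  c4: data parity 1, sent cp 1 → ok
Exactly one row (r3) and one column (c1) fail → the flipped bit is at their intersection.

row 3, column 1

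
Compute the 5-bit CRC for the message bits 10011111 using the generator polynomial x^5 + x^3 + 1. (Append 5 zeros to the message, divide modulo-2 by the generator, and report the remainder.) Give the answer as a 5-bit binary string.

01111

Append 5 zeros: 1001111100000. Divide by 101001 (XOR where the leading bit is 1):
  pos 0: 100111 XOR 101001 = 001110
  pos 2: 111011 XOR 101001 = 010010
  pos 3: 100100 XOR 101001 = 001101
  pos 5: 110100 XOR 101001 = 011101
  pos 6: 111010 XOR 101001 = 010011
  pos 7: 100110 XOR 101001 = 001111
Remainder (last 5 bits) = 01111. This is the CRC / FCS.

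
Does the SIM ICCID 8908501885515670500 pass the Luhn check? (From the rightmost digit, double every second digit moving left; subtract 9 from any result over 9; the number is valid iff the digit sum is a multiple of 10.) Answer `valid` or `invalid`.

From the right, keep odd positions and double even positions (subtract 9 from any doubled value over 9):
  doubled (positions 2,4,...): 0 0 3 2 1 7 0 7 9 → sum 29
  kept (positions 1,3,...): 0 5 7 5 5 8 1 5 0 8 → sum 44
Total = 73.
73 mod 10 = 3, so the number is invalid.

invalid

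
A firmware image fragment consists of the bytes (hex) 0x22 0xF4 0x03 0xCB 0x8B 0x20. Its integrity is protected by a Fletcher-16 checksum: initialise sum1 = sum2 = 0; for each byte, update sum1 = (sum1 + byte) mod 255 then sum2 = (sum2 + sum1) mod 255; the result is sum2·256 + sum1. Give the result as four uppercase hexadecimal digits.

Running sums (mod 255):
  after byte 0 (0x22): sum1=34, sum2=34
  after byte 1 (0xF4): sum1=23, sum2=57
  after byte 2 (0x03): sum1=26, sum2=83
  after byte 3 (0xCB): sum1=229, sum2=57
  after byte 4 (0x8B): sum1=113, sum2=170
  after byte 5 (0x20): sum1=145, sum2=60
Checksum = sum2·256 + sum1 = 60·256 + 145 = 15505 = 0x3C91.

3C91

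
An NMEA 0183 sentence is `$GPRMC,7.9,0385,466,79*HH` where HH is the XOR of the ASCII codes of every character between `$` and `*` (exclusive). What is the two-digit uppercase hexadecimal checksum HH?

XOR the ASCII codes of the payload characters:
  'G' = 0x47 → acc = 0x47
  'P' = 0x50 → acc = 0x17
  'R' = 0x52 → acc = 0x45
  'M' = 0x4D → acc = 0x08
  'C' = 0x43 → acc = 0x4B
  ',' = 0x2C → acc = 0x67
  '7' = 0x37 → acc = 0x50
  '.' = 0x2E → acc = 0x7E
  '9' = 0x39 → acc = 0x47
  ',' = 0x2C → acc = 0x6B
  '0' = 0x30 → acc = 0x5B
  '3' = 0x33 → acc = 0x68
  '8' = 0x38 → acc = 0x50
  '5' = 0x35 → acc = 0x65
  ',' = 0x2C → acc = 0x49
  '4' = 0x34 → acc = 0x7D
  '6' = 0x36 → acc = 0x4B
  '6' = 0x36 → acc = 0x7D
  ',' = 0x2C → acc = 0x51
  '7' = 0x37 → acc = 0x66
  '9' = 0x39 → acc = 0x5F
Checksum = 0x5F.

5F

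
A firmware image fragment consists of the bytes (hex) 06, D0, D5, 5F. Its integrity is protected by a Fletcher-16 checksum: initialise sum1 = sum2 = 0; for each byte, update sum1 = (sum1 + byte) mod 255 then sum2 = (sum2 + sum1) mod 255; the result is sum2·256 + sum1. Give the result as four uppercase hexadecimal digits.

950C

Running sums (mod 255):
  after byte 0 (06): sum1=6, sum2=6
  after byte 1 (D0): sum1=214, sum2=220
  after byte 2 (D5): sum1=172, sum2=137
  after byte 3 (5F): sum1=12, sum2=149
Checksum = sum2·256 + sum1 = 149·256 + 12 = 38156 = 0x950C.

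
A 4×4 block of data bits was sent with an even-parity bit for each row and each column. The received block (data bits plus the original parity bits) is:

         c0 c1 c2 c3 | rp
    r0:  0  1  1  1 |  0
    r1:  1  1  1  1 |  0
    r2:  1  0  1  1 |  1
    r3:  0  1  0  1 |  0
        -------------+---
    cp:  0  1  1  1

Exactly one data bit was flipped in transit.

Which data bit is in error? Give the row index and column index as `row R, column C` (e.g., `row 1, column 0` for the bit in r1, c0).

Recompute each row's even parity and compare to rp:
  r0: data parity 1, sent rp 0 → mismatch
  r1: data parity 0, sent rp 0 → ok
  r2: data parity 1, sent rp 1 → ok
  r3: data parity 0, sent rp 0 → ok
Recompute each column's even parity and compare to cp:
  c0: data parity 0, sent cp 0 → ok
  c1: data parity 1, sent cp 1 → ok
  c2: data parity 1, sent cp 1 → ok
  c3: data parity 0, sent cp 1 → mismatch
Exactly one row (r0) and one column (c3) fail → the flipped bit is at their intersection.

row 0, column 3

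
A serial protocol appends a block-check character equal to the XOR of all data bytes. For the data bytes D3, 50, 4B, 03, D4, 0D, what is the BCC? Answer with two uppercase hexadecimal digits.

XOR the bytes together:
  start with 0xD3
  0xD3 ⊕ 0x50 = 0x83
  0x83 ⊕ 0x4B = 0xC8
  0xC8 ⊕ 0x03 = 0xCB
  0xCB ⊕ 0xD4 = 0x1F
  0x1F ⊕ 0x0D = 0x12

12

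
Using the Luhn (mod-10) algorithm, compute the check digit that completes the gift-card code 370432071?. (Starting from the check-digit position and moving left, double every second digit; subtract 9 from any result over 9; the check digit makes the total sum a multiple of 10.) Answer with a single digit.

6

Partial digits right→left: 1 7 0 2 3 4 0 7 3
Double every second digit counting from the check-digit position (so the 1st, 3rd, 5th, ... of the partial from the right).
  doubled (with −9 where >9): 2 0 6 0 6 → sum 14
  kept as-is: 7 2 4 7 → sum 20
Total = 14 + 20 = 34.
Check digit = (10 − (34 mod 10)) mod 10 = 6.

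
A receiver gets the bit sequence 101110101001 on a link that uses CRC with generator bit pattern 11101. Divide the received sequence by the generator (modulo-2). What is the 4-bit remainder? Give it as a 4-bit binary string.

Modulo-2 division of 101110101001 by 11101:
  pos 0: 10111 XOR 11101 = 01010
  pos 1: 10100 XOR 11101 = 01001
  pos 2: 10011 XOR 11101 = 01110
  pos 3: 11100 XOR 11101 = 00001
  pos 7: 11001 XOR 11101 = 00100
Remainder = 0100 (nonzero — an error is detected).

0100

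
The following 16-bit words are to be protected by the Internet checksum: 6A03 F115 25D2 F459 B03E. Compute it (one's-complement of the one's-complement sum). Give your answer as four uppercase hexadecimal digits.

DA7B

One's-complement addition (fold any carry out of bit 15 back into bit 0):
  0x6A03 + 0xF115 = 0x15B18 → wrap carry → 0x5B19
  0x5B19 + 0x25D2 = 0x080EB
  0x80EB + 0xF459 = 0x17544 → wrap carry → 0x7545
  0x7545 + 0xB03E = 0x12583 → wrap carry → 0x2584
One's-complement sum = 0x2584.
Checksum = ~0x2584 & 0xFFFF = 0xDA7B.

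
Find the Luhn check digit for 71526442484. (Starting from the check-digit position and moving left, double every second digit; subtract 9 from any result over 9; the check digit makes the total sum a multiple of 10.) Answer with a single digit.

0

Partial digits right→left: 4 8 4 2 4 4 6 2 5 1 7
Double every second digit counting from the check-digit position (so the 1st, 3rd, 5th, ... of the partial from the right).
  doubled (with −9 where >9): 8 8 8 3 1 5 → sum 33
  kept as-is: 8 2 4 2 1 → sum 17
Total = 33 + 17 = 50.
Check digit = (10 − (50 mod 10)) mod 10 = 0.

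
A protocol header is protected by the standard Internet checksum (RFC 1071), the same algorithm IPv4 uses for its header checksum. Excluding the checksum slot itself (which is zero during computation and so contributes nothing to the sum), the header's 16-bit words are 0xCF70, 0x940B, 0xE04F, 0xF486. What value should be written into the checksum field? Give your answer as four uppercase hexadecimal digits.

One's-complement addition (fold any carry out of bit 15 back into bit 0):
  0xCF70 + 0x940B = 0x1637B → wrap carry → 0x637C
  0x637C + 0xE04F = 0x143CB → wrap carry → 0x43CC
  0x43CC + 0xF486 = 0x13852 → wrap carry → 0x3853
One's-complement sum = 0x3853.
Checksum = ~0x3853 & 0xFFFF = 0xC7AC.

C7AC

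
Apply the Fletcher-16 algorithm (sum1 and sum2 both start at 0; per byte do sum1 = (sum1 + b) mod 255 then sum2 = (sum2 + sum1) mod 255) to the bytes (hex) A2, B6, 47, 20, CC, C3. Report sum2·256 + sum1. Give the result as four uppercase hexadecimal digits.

3C51

Running sums (mod 255):
  after byte 0 (A2): sum1=162, sum2=162
  after byte 1 (B6): sum1=89, sum2=251
  after byte 2 (47): sum1=160, sum2=156
  after byte 3 (20): sum1=192, sum2=93
  after byte 4 (CC): sum1=141, sum2=234
  after byte 5 (C3): sum1=81, sum2=60
Checksum = sum2·256 + sum1 = 60·256 + 81 = 15441 = 0x3C51.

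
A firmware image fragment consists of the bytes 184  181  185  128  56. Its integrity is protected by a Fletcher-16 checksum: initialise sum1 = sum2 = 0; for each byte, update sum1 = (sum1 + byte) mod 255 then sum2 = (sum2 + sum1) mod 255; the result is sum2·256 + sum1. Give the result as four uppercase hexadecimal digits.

D8E0

Running sums (mod 255):
  after byte 0 (184): sum1=184, sum2=184
  after byte 1 (181): sum1=110, sum2=39
  after byte 2 (185): sum1=40, sum2=79
  after byte 3 (128): sum1=168, sum2=247
  after byte 4 (56): sum1=224, sum2=216
Checksum = sum2·256 + sum1 = 216·256 + 224 = 55520 = 0xD8E0.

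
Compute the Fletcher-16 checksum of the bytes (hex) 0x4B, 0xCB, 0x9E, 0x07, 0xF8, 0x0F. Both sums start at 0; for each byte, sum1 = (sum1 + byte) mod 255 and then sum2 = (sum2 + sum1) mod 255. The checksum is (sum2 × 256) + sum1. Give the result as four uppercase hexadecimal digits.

Running sums (mod 255):
  after byte 0 (0x4B): sum1=75, sum2=75
  after byte 1 (0xCB): sum1=23, sum2=98
  after byte 2 (0x9E): sum1=181, sum2=24
  after byte 3 (0x07): sum1=188, sum2=212
  after byte 4 (0xF8): sum1=181, sum2=138
  after byte 5 (0x0F): sum1=196, sum2=79
Checksum = sum2·256 + sum1 = 79·256 + 196 = 20420 = 0x4FC4.

4FC4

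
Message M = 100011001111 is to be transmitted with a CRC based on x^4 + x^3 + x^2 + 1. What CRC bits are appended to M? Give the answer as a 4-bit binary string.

0010

Append 4 zeros: 1000110011110000. Divide by 11101 (XOR where the leading bit is 1):
  pos 0: 10001 XOR 11101 = 01100
  pos 1: 11001 XOR 11101 = 00100
  pos 3: 10000 XOR 11101 = 01101
  pos 4: 11011 XOR 11101 = 00110
  pos 6: 11011 XOR 11101 = 00110
  pos 8: 11010 XOR 11101 = 00111
  pos 10: 11100 XOR 11101 = 00001
Remainder (last 4 bits) = 0010. This is the CRC / FCS.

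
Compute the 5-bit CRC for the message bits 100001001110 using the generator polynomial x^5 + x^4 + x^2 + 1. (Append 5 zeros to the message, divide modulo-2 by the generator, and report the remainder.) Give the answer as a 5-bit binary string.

Append 5 zeros: 10000100111000000. Divide by 110101 (XOR where the leading bit is 1):
  pos 0: 100001 XOR 110101 = 010100
  pos 1: 101000 XOR 110101 = 011101
  pos 2: 111010 XOR 110101 = 001111
  pos 4: 111111 XOR 110101 = 001010
  pos 6: 101010 XOR 110101 = 011111
  pos 7: 111110 XOR 110101 = 001011
  pos 9: 101100 XOR 110101 = 011001
  pos 10: 110010 XOR 110101 = 000111
Remainder (last 5 bits) = 01110. This is the CRC / FCS.

01110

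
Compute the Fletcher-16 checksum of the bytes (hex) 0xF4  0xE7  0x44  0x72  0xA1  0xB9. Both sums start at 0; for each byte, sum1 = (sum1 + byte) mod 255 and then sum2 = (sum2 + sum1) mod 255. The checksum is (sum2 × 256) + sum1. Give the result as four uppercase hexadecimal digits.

Running sums (mod 255):
  after byte 0 (0xF4): sum1=244, sum2=244
  after byte 1 (0xE7): sum1=220, sum2=209
  after byte 2 (0x44): sum1=33, sum2=242
  after byte 3 (0x72): sum1=147, sum2=134
  after byte 4 (0xA1): sum1=53, sum2=187
  after byte 5 (0xB9): sum1=238, sum2=170
Checksum = sum2·256 + sum1 = 170·256 + 238 = 43758 = 0xAAEE.

AAEE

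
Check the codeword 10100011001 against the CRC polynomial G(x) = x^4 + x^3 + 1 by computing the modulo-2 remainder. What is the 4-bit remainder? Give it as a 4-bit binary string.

Modulo-2 division of 10100011001 by 11001:
  pos 0: 10100 XOR 11001 = 01101
  pos 1: 11010 XOR 11001 = 00011
  pos 4: 11110 XOR 11001 = 00111
  pos 6: 11101 XOR 11001 = 00100
Remainder = 0100 (nonzero — an error is detected).

0100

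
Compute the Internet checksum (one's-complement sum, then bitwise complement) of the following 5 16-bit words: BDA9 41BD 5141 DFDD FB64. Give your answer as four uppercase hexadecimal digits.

One's-complement addition (fold any carry out of bit 15 back into bit 0):
  0xBDA9 + 0x41BD = 0x0FF66
  0xFF66 + 0x5141 = 0x150A7 → wrap carry → 0x50A8
  0x50A8 + 0xDFDD = 0x13085 → wrap carry → 0x3086
  0x3086 + 0xFB64 = 0x12BEA → wrap carry → 0x2BEB
One's-complement sum = 0x2BEB.
Checksum = ~0x2BEB & 0xFFFF = 0xD414.

D414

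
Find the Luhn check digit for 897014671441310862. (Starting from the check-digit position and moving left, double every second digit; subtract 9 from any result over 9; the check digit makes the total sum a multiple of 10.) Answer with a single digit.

Partial digits right→left: 2 6 8 0 1 3 1 4 4 1 7 6 4 1 0 7 9 8
Double every second digit counting from the check-digit position (so the 1st, 3rd, 5th, ... of the partial from the right).
  doubled (with −9 where >9): 4 7 2 2 8 5 8 0 9 → sum 45
  kept as-is: 6 0 3 4 1 6 1 7 8 → sum 36
Total = 45 + 36 = 81.
Check digit = (10 − (81 mod 10)) mod 10 = 9.

9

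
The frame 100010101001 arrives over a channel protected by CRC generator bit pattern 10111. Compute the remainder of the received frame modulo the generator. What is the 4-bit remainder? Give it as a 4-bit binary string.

Modulo-2 division of 100010101001 by 10111:
  pos 0: 10001 XOR 10111 = 00110
  pos 2: 11001 XOR 10111 = 01110
  pos 3: 11100 XOR 10111 = 01011
  pos 4: 10111 XOR 10111 = 00000
Remainder = 0001 (nonzero — an error is detected).

0001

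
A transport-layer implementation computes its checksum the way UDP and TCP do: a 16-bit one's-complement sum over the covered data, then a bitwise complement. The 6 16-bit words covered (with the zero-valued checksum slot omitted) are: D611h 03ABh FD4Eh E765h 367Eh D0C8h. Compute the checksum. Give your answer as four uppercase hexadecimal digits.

3A47

One's-complement addition (fold any carry out of bit 15 back into bit 0):
  0xD611 + 0x03AB = 0x0D9BC
  0xD9BC + 0xFD4E = 0x1D70A → wrap carry → 0xD70B
  0xD70B + 0xE765 = 0x1BE70 → wrap carry → 0xBE71
  0xBE71 + 0x367E = 0x0F4EF
  0xF4EF + 0xD0C8 = 0x1C5B7 → wrap carry → 0xC5B8
One's-complement sum = 0xC5B8.
Checksum = ~0xC5B8 & 0xFFFF = 0x3A47.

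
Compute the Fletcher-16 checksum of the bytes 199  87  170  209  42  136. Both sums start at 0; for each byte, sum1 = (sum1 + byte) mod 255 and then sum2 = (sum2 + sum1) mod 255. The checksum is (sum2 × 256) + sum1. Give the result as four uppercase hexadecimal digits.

604E

Running sums (mod 255):
  after byte 0 (199): sum1=199, sum2=199
  after byte 1 (87): sum1=31, sum2=230
  after byte 2 (170): sum1=201, sum2=176
  after byte 3 (209): sum1=155, sum2=76
  after byte 4 (42): sum1=197, sum2=18
  after byte 5 (136): sum1=78, sum2=96
Checksum = sum2·256 + sum1 = 96·256 + 78 = 24654 = 0x604E.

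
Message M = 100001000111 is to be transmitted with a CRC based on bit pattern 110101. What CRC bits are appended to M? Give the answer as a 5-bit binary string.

Append 5 zeros: 10000100011100000. Divide by 110101 (XOR where the leading bit is 1):
  pos 0: 100001 XOR 110101 = 010100
  pos 1: 101000 XOR 110101 = 011101
  pos 2: 111010 XOR 110101 = 001111
  pos 4: 111101 XOR 110101 = 001000
  pos 6: 100011 XOR 110101 = 010110
  pos 7: 101100 XOR 110101 = 011001
  pos 8: 110010 XOR 110101 = 000111
  pos 11: 111000 XOR 110101 = 001101
Remainder (last 5 bits) = 01101. This is the CRC / FCS.

01101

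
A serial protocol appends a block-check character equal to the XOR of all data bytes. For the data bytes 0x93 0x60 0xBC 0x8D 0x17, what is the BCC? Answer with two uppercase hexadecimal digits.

XOR the bytes together:
  start with 0x93
  0x93 ⊕ 0x60 = 0xF3
  0xF3 ⊕ 0xBC = 0x4F
  0x4F ⊕ 0x8D = 0xC2
  0xC2 ⊕ 0x17 = 0xD5

D5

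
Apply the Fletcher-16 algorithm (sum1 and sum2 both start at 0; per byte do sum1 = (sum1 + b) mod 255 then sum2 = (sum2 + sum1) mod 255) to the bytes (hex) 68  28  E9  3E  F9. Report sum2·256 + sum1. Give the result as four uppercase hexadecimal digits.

Running sums (mod 255):
  after byte 0 (68): sum1=104, sum2=104
  after byte 1 (28): sum1=144, sum2=248
  after byte 2 (E9): sum1=122, sum2=115
  after byte 3 (3E): sum1=184, sum2=44
  after byte 4 (F9): sum1=178, sum2=222
Checksum = sum2·256 + sum1 = 222·256 + 178 = 57010 = 0xDEB2.

DEB2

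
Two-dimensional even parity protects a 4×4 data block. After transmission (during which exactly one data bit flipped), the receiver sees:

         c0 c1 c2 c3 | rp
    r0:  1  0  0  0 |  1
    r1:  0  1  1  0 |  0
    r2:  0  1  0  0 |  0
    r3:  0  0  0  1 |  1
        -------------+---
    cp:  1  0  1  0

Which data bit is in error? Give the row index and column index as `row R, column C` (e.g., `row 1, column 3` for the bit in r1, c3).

Recompute each row's even parity and compare to rp:
  r0: data parity 1, sent rp 1 → ok
  r1: data parity 0, sent rp 0 → ok
  r2: data parity 1, sent rp 0 → mismatch
  r3: data parity 1, sent rp 1 → ok
Recompute each column's even parity and compare to cp:
  c0: data parity 1, sent cp 1 → ok
  c1: data parity 0, sent cp 0 → ok
  c2: data parity 1, sent cp 1 → ok
  c3: data parity 1, sent cp 0 → mismatch
Exactly one row (r2) and one column (c3) fail → the flipped bit is at their intersection.

row 2, column 3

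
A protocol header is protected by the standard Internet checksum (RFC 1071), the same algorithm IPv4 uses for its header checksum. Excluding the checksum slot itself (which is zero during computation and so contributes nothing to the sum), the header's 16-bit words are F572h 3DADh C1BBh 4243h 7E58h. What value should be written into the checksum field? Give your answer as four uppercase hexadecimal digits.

4A88

One's-complement addition (fold any carry out of bit 15 back into bit 0):
  0xF572 + 0x3DAD = 0x1331F → wrap carry → 0x3320
  0x3320 + 0xC1BB = 0x0F4DB
  0xF4DB + 0x4243 = 0x1371E → wrap carry → 0x371F
  0x371F + 0x7E58 = 0x0B577
One's-complement sum = 0xB577.
Checksum = ~0xB577 & 0xFFFF = 0x4A88.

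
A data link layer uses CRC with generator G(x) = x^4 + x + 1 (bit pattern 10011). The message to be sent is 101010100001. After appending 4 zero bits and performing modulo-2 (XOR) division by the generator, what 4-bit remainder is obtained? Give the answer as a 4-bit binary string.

Append 4 zeros: 1010101000010000. Divide by 10011 (XOR where the leading bit is 1):
  pos 0: 10101 XOR 10011 = 00110
  pos 2: 11001 XOR 10011 = 01010
  pos 3: 10100 XOR 10011 = 00111
  pos 5: 11100 XOR 10011 = 01111
  pos 6: 11110 XOR 10011 = 01101
  pos 7: 11011 XOR 10011 = 01000
  pos 8: 10000 XOR 10011 = 00011
  pos 11: 11000 XOR 10011 = 01011
Remainder (last 4 bits) = 1011. This is the CRC / FCS.

1011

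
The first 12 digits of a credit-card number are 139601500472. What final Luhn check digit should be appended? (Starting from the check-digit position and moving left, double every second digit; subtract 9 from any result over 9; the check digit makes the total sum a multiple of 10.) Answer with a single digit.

5

Partial digits right→left: 2 7 4 0 0 5 1 0 6 9 3 1
Double every second digit counting from the check-digit position (so the 1st, 3rd, 5th, ... of the partial from the right).
  doubled (with −9 where >9): 4 8 0 2 3 6 → sum 23
  kept as-is: 7 0 5 0 9 1 → sum 22
Total = 23 + 22 = 45.
Check digit = (10 − (45 mod 10)) mod 10 = 5.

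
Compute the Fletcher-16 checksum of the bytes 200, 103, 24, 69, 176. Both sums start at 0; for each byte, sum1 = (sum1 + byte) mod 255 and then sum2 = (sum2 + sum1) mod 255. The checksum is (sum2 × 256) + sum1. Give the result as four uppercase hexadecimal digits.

0D3E

Running sums (mod 255):
  after byte 0 (200): sum1=200, sum2=200
  after byte 1 (103): sum1=48, sum2=248
  after byte 2 (24): sum1=72, sum2=65
  after byte 3 (69): sum1=141, sum2=206
  after byte 4 (176): sum1=62, sum2=13
Checksum = sum2·256 + sum1 = 13·256 + 62 = 3390 = 0x0D3E.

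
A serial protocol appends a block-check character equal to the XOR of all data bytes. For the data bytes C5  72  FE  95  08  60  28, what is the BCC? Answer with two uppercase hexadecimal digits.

9C

XOR the bytes together:
  start with 0xC5
  0xC5 ⊕ 0x72 = 0xB7
  0xB7 ⊕ 0xFE = 0x49
  0x49 ⊕ 0x95 = 0xDC
  0xDC ⊕ 0x08 = 0xD4
  0xD4 ⊕ 0x60 = 0xB4
  0xB4 ⊕ 0x28 = 0x9C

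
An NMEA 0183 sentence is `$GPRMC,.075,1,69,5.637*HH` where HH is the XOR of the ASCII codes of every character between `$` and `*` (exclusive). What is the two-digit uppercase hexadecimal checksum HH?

XOR the ASCII codes of the payload characters:
  'G' = 0x47 → acc = 0x47
  'P' = 0x50 → acc = 0x17
  'R' = 0x52 → acc = 0x45
  'M' = 0x4D → acc = 0x08
  'C' = 0x43 → acc = 0x4B
  ',' = 0x2C → acc = 0x67
  '.' = 0x2E → acc = 0x49
  '0' = 0x30 → acc = 0x79
  '7' = 0x37 → acc = 0x4E
  '5' = 0x35 → acc = 0x7B
  ',' = 0x2C → acc = 0x57
  '1' = 0x31 → acc = 0x66
  ',' = 0x2C → acc = 0x4A
  '6' = 0x36 → acc = 0x7C
  '9' = 0x39 → acc = 0x45
  ',' = 0x2C → acc = 0x69
  '5' = 0x35 → acc = 0x5C
  '.' = 0x2E → acc = 0x72
  '6' = 0x36 → acc = 0x44
  '3' = 0x33 → acc = 0x77
  '7' = 0x37 → acc = 0x40
Checksum = 0x40.

40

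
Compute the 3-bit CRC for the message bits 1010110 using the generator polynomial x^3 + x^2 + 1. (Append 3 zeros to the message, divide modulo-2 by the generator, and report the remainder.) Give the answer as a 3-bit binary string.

Append 3 zeros: 1010110000. Divide by 1101 (XOR where the leading bit is 1):
  pos 0: 1010 XOR 1101 = 0111
  pos 1: 1111 XOR 1101 = 0010
  pos 3: 1010 XOR 1101 = 0111
  pos 4: 1110 XOR 1101 = 0011
  pos 6: 1100 XOR 1101 = 0001
Remainder (last 3 bits) = 001. This is the CRC / FCS.

001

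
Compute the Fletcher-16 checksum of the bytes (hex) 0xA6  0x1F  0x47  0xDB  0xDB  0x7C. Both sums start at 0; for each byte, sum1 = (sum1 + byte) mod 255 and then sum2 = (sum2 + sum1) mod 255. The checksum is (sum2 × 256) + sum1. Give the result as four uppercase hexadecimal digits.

Running sums (mod 255):
  after byte 0 (0xA6): sum1=166, sum2=166
  after byte 1 (0x1F): sum1=197, sum2=108
  after byte 2 (0x47): sum1=13, sum2=121
  after byte 3 (0xDB): sum1=232, sum2=98
  after byte 4 (0xDB): sum1=196, sum2=39
  after byte 5 (0x7C): sum1=65, sum2=104
Checksum = sum2·256 + sum1 = 104·256 + 65 = 26689 = 0x6841.

6841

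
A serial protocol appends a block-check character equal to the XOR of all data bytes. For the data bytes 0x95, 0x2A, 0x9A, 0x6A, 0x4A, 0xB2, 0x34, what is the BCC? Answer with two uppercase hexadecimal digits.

XOR the bytes together:
  start with 0x95
  0x95 ⊕ 0x2A = 0xBF
  0xBF ⊕ 0x9A = 0x25
  0x25 ⊕ 0x6A = 0x4F
  0x4F ⊕ 0x4A = 0x05
  0x05 ⊕ 0xB2 = 0xB7
  0xB7 ⊕ 0x34 = 0x83

83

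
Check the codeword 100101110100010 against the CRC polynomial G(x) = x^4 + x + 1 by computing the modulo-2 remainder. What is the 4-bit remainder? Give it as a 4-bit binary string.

0111

Modulo-2 division of 100101110100010 by 10011:
  pos 0: 10010 XOR 10011 = 00001
  pos 4: 11110 XOR 10011 = 01101
  pos 5: 11011 XOR 10011 = 01000
  pos 6: 10000 XOR 10011 = 00011
  pos 9: 11001 XOR 10011 = 01010
  pos 10: 10100 XOR 10011 = 00111
Remainder = 0111 (nonzero — an error is detected).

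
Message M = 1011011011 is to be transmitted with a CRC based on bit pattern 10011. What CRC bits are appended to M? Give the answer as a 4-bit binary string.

Append 4 zeros: 10110110110000. Divide by 10011 (XOR where the leading bit is 1):
  pos 0: 10110 XOR 10011 = 00101
  pos 2: 10111 XOR 10011 = 00100
  pos 4: 10001 XOR 10011 = 00010
  pos 7: 10100 XOR 10011 = 00111
  pos 9: 11100 XOR 10011 = 01111
Remainder (last 4 bits) = 1111. This is the CRC / FCS.

1111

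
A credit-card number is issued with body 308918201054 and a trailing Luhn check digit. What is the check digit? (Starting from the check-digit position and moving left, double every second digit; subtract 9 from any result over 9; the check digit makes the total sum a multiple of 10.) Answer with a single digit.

6

Partial digits right→left: 4 5 0 1 0 2 8 1 9 8 0 3
Double every second digit counting from the check-digit position (so the 1st, 3rd, 5th, ... of the partial from the right).
  doubled (with −9 where >9): 8 0 0 7 9 0 → sum 24
  kept as-is: 5 1 2 1 8 3 → sum 20
Total = 24 + 20 = 44.
Check digit = (10 − (44 mod 10)) mod 10 = 6.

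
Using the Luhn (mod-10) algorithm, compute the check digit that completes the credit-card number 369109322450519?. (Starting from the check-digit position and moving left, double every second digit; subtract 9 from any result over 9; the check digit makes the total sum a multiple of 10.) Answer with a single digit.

Partial digits right→left: 9 1 5 0 5 4 2 2 3 9 0 1 9 6 3
Double every second digit counting from the check-digit position (so the 1st, 3rd, 5th, ... of the partial from the right).
  doubled (with −9 where >9): 9 1 1 4 6 0 9 6 → sum 36
  kept as-is: 1 0 4 2 9 1 6 → sum 23
Total = 36 + 23 = 59.
Check digit = (10 − (59 mod 10)) mod 10 = 1.

1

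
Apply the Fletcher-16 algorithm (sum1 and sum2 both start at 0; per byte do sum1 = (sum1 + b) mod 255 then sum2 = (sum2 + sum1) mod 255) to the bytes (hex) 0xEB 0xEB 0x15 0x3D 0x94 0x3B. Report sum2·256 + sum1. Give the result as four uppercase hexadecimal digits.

93F9

Running sums (mod 255):
  after byte 0 (0xEB): sum1=235, sum2=235
  after byte 1 (0xEB): sum1=215, sum2=195
  after byte 2 (0x15): sum1=236, sum2=176
  after byte 3 (0x3D): sum1=42, sum2=218
  after byte 4 (0x94): sum1=190, sum2=153
  after byte 5 (0x3B): sum1=249, sum2=147
Checksum = sum2·256 + sum1 = 147·256 + 249 = 37881 = 0x93F9.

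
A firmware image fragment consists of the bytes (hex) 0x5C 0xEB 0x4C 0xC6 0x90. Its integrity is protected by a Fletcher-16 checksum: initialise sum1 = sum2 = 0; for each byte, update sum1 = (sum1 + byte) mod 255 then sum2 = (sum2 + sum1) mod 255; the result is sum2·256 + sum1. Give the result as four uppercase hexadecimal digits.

Running sums (mod 255):
  after byte 0 (0x5C): sum1=92, sum2=92
  after byte 1 (0xEB): sum1=72, sum2=164
  after byte 2 (0x4C): sum1=148, sum2=57
  after byte 3 (0xC6): sum1=91, sum2=148
  after byte 4 (0x90): sum1=235, sum2=128
Checksum = sum2·256 + sum1 = 128·256 + 235 = 33003 = 0x80EB.

80EB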